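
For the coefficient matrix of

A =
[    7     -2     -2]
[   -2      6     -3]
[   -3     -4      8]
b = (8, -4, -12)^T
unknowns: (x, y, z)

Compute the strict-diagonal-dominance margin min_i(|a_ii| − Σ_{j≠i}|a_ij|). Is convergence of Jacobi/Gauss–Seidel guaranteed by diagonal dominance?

1

row 1: |7| − (2+2) = 3
row 2: |6| − (2+3) = 1
row 3: |8| − (3+4) = 1
minimum over rows = 1 → strictly diagonally dominant (convergence guaranteed)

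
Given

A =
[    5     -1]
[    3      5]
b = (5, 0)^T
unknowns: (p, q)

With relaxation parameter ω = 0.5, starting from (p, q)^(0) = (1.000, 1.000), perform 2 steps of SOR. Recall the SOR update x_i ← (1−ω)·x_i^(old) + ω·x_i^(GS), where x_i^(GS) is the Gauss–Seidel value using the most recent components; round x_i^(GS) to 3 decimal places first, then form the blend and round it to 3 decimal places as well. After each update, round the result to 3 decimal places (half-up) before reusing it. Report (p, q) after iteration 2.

(1.067, -0.235)

Iteration 1:
  p: GS value = (5 - (-1)·1.000) / (5) = 1.200;  p ← (1−ω)·1.000 + ω·1.200 = 1.100
  q: GS value = (0 - (3)·1.100) / (5) = -0.660;  q ← (1−ω)·1.000 + ω·-0.660 = 0.170
Iteration 2:
  p: GS value = (5 - (-1)·0.170) / (5) = 1.034;  p ← (1−ω)·1.100 + ω·1.034 = 1.067
  q: GS value = (0 - (3)·1.067) / (5) = -0.640;  q ← (1−ω)·0.170 + ω·-0.640 = -0.235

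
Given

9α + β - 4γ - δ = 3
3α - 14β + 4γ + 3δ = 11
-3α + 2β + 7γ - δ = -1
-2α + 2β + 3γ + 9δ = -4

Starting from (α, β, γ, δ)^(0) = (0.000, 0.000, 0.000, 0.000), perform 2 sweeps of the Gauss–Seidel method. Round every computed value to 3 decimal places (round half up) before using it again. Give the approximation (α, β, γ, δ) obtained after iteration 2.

(0.472, -0.686, 0.215, -0.259)

Iteration 1:
  α = (3 - (1)·0.000 - (-4)·0.000 - (-1)·0.000) / (9) = 0.333
  β = (11 - (3)·0.333 - (4)·0.000 - (3)·0.000) / (-14) = -0.714
  γ = (-1 - (-3)·0.333 - (2)·-0.714 - (-1)·0.000) / (7) = 0.204
  δ = (-4 - (-2)·0.333 - (2)·-0.714 - (3)·0.204) / (9) = -0.280
Iteration 2:
  α = (3 - (1)·-0.714 - (-4)·0.204 - (-1)·-0.280) / (9) = 0.472
  β = (11 - (3)·0.472 - (4)·0.204 - (3)·-0.280) / (-14) = -0.686
  γ = (-1 - (-3)·0.472 - (2)·-0.686 - (-1)·-0.280) / (7) = 0.215
  δ = (-4 - (-2)·0.472 - (2)·-0.686 - (3)·0.215) / (9) = -0.259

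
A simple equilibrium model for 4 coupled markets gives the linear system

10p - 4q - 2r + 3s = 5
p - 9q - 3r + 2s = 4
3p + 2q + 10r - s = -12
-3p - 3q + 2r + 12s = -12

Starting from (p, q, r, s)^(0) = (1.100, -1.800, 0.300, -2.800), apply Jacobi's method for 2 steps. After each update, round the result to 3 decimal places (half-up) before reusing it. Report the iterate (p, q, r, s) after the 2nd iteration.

Iteration 1:
  p = (5 - (-4)·-1.800 - (-2)·0.300 - (3)·-2.800) / (10) = 0.680
  q = (4 - (1)·1.100 - (-3)·0.300 - (2)·-2.800) / (-9) = -1.044
  r = (-12 - (3)·1.100 - (2)·-1.800 - (-1)·-2.800) / (10) = -1.450
  s = (-12 - (-3)·1.100 - (-3)·-1.800 - (2)·0.300) / (12) = -1.225
Iteration 2:
  p = (5 - (-4)·-1.044 - (-2)·-1.450 - (3)·-1.225) / (10) = 0.160
  q = (4 - (1)·0.680 - (-3)·-1.450 - (2)·-1.225) / (-9) = -0.158
  r = (-12 - (3)·0.680 - (2)·-1.044 - (-1)·-1.225) / (10) = -1.318
  s = (-12 - (-3)·0.680 - (-3)·-1.044 - (2)·-1.450) / (12) = -0.849

(0.160, -0.158, -1.318, -0.849)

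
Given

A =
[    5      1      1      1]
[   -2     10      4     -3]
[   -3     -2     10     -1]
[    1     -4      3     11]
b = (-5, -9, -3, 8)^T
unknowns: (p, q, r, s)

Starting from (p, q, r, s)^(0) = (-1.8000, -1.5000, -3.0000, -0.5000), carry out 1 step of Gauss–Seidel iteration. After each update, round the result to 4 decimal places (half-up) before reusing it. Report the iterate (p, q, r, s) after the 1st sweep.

(0.0000, 0.1500, -0.3200, 0.8691)

Iteration 1:
  p = (-5 - (1)·-1.5000 - (1)·-3.0000 - (1)·-0.5000) / (5) = 0.0000
  q = (-9 - (-2)·0.0000 - (4)·-3.0000 - (-3)·-0.5000) / (10) = 0.1500
  r = (-3 - (-3)·0.0000 - (-2)·0.1500 - (-1)·-0.5000) / (10) = -0.3200
  s = (8 - (1)·0.0000 - (-4)·0.1500 - (3)·-0.3200) / (11) = 0.8691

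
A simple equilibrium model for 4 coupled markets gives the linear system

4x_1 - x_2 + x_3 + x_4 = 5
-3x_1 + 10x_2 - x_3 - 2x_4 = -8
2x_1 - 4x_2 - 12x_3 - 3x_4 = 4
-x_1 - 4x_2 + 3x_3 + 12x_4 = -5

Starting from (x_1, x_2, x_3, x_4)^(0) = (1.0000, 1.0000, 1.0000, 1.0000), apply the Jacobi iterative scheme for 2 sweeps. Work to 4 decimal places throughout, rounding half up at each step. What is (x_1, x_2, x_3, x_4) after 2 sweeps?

Iteration 1:
  x_1 = (5 - (-1)·1.0000 - (1)·1.0000 - (1)·1.0000) / (4) = 1.0000
  x_2 = (-8 - (-3)·1.0000 - (-1)·1.0000 - (-2)·1.0000) / (10) = -0.2000
  x_3 = (4 - (2)·1.0000 - (-4)·1.0000 - (-3)·1.0000) / (-12) = -0.7500
  x_4 = (-5 - (-1)·1.0000 - (-4)·1.0000 - (3)·1.0000) / (12) = -0.2500
Iteration 2:
  x_1 = (5 - (-1)·-0.2000 - (1)·-0.7500 - (1)·-0.2500) / (4) = 1.4500
  x_2 = (-8 - (-3)·1.0000 - (-1)·-0.7500 - (-2)·-0.2500) / (10) = -0.6250
  x_3 = (4 - (2)·1.0000 - (-4)·-0.2000 - (-3)·-0.2500) / (-12) = -0.0375
  x_4 = (-5 - (-1)·1.0000 - (-4)·-0.2000 - (3)·-0.7500) / (12) = -0.2125

(1.4500, -0.6250, -0.0375, -0.2125)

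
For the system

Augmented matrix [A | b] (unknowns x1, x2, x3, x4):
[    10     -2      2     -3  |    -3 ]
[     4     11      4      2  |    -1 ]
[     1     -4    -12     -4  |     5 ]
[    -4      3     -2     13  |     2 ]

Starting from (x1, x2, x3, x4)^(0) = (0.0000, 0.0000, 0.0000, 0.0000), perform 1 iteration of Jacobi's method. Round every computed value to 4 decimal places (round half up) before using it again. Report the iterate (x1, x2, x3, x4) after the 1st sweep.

Iteration 1:
  x1 = (-3 - (-2)·0.0000 - (2)·0.0000 - (-3)·0.0000) / (10) = -0.3000
  x2 = (-1 - (4)·0.0000 - (4)·0.0000 - (2)·0.0000) / (11) = -0.0909
  x3 = (5 - (1)·0.0000 - (-4)·0.0000 - (-4)·0.0000) / (-12) = -0.4167
  x4 = (2 - (-4)·0.0000 - (3)·0.0000 - (-2)·0.0000) / (13) = 0.1538

(-0.3000, -0.0909, -0.4167, 0.1538)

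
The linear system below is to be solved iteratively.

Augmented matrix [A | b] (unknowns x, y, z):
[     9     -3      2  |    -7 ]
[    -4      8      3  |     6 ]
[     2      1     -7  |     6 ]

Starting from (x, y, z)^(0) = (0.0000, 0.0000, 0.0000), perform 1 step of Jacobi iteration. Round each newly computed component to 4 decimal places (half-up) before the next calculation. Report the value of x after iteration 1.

-0.7778

Iteration 1:
  x = (-7 - (-3)·0.0000 - (2)·0.0000) / (9) = -0.7778
  y = (6 - (-4)·0.0000 - (3)·0.0000) / (8) = 0.7500
  z = (6 - (2)·0.0000 - (1)·0.0000) / (-7) = -0.8571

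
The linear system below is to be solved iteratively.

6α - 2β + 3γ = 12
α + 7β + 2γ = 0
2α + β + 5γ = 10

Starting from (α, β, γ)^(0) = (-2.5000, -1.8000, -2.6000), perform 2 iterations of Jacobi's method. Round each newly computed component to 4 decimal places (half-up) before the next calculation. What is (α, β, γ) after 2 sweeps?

Iteration 1:
  α = (12 - (-2)·-1.8000 - (3)·-2.6000) / (6) = 2.7000
  β = (0 - (1)·-2.5000 - (2)·-2.6000) / (7) = 1.1000
  γ = (10 - (2)·-2.5000 - (1)·-1.8000) / (5) = 3.3600
Iteration 2:
  α = (12 - (-2)·1.1000 - (3)·3.3600) / (6) = 0.6867
  β = (0 - (1)·2.7000 - (2)·3.3600) / (7) = -1.3457
  γ = (10 - (2)·2.7000 - (1)·1.1000) / (5) = 0.7000

(0.6867, -1.3457, 0.7000)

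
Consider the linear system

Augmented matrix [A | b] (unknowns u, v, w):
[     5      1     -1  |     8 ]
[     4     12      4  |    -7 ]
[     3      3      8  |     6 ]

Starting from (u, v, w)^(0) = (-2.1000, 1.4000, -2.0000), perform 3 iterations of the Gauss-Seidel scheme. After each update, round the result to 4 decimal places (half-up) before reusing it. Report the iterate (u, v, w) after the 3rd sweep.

Iteration 1:
  u = (8 - (1)·1.4000 - (-1)·-2.0000) / (5) = 0.9200
  v = (-7 - (4)·0.9200 - (4)·-2.0000) / (12) = -0.2233
  w = (6 - (3)·0.9200 - (3)·-0.2233) / (8) = 0.4887
Iteration 2:
  u = (8 - (1)·-0.2233 - (-1)·0.4887) / (5) = 1.7424
  v = (-7 - (4)·1.7424 - (4)·0.4887) / (12) = -1.3270
  w = (6 - (3)·1.7424 - (3)·-1.3270) / (8) = 0.5942
Iteration 3:
  u = (8 - (1)·-1.3270 - (-1)·0.5942) / (5) = 1.9842
  v = (-7 - (4)·1.9842 - (4)·0.5942) / (12) = -1.4428
  w = (6 - (3)·1.9842 - (3)·-1.4428) / (8) = 0.5470

(1.9842, -1.4428, 0.5470)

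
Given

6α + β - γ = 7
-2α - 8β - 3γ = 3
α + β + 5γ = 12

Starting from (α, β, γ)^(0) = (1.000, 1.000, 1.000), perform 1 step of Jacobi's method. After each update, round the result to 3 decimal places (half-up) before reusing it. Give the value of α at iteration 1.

1.167

Iteration 1:
  α = (7 - (1)·1.000 - (-1)·1.000) / (6) = 1.167
  β = (3 - (-2)·1.000 - (-3)·1.000) / (-8) = -1.000
  γ = (12 - (1)·1.000 - (1)·1.000) / (5) = 2.000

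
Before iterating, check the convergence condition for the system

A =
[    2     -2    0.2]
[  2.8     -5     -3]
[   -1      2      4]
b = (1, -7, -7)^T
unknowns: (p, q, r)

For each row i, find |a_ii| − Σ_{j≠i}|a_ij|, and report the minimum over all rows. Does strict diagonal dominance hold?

row 1: |2| − (2+0.2) = -0.2
row 2: |-5| − (2.8+3) = -0.8
row 3: |4| − (1+2) = 1
minimum over rows = -0.8 → not strictly diagonally dominant

-0.8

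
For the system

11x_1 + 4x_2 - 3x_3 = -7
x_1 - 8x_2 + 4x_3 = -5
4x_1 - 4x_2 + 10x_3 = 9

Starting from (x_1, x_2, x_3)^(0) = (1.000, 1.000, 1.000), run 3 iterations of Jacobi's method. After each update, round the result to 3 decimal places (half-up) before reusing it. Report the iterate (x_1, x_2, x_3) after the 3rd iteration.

Iteration 1:
  x_1 = (-7 - (4)·1.000 - (-3)·1.000) / (11) = -0.727
  x_2 = (-5 - (1)·1.000 - (4)·1.000) / (-8) = 1.250
  x_3 = (9 - (4)·1.000 - (-4)·1.000) / (10) = 0.900
Iteration 2:
  x_1 = (-7 - (4)·1.250 - (-3)·0.900) / (11) = -0.845
  x_2 = (-5 - (1)·-0.727 - (4)·0.900) / (-8) = 0.984
  x_3 = (9 - (4)·-0.727 - (-4)·1.250) / (10) = 1.691
Iteration 3:
  x_1 = (-7 - (4)·0.984 - (-3)·1.691) / (11) = -0.533
  x_2 = (-5 - (1)·-0.845 - (4)·1.691) / (-8) = 1.365
  x_3 = (9 - (4)·-0.845 - (-4)·0.984) / (10) = 1.632

(-0.533, 1.365, 1.632)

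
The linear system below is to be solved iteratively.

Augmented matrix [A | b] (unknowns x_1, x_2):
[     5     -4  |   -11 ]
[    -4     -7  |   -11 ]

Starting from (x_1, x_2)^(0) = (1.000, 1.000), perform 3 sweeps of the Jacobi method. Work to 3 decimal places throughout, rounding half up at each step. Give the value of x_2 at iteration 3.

Iteration 1:
  x_1 = (-11 - (-4)·1.000) / (5) = -1.400
  x_2 = (-11 - (-4)·1.000) / (-7) = 1.000
Iteration 2:
  x_1 = (-11 - (-4)·1.000) / (5) = -1.400
  x_2 = (-11 - (-4)·-1.400) / (-7) = 2.371
Iteration 3:
  x_1 = (-11 - (-4)·2.371) / (5) = -0.303
  x_2 = (-11 - (-4)·-1.400) / (-7) = 2.371

2.371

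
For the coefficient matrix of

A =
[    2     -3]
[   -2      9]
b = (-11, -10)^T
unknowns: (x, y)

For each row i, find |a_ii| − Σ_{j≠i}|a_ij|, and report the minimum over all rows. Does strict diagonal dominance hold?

row 1: |2| − (3) = -1
row 2: |9| − (2) = 7
minimum over rows = -1 → not strictly diagonally dominant

-1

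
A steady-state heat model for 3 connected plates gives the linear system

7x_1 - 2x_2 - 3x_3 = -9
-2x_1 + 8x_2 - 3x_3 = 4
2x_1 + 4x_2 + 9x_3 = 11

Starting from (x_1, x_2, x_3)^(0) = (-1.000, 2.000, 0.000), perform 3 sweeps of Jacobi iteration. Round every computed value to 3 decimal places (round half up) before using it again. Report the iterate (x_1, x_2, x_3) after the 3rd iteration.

(-0.590, 0.732, 1.204)

Iteration 1:
  x_1 = (-9 - (-2)·2.000 - (-3)·0.000) / (7) = -0.714
  x_2 = (4 - (-2)·-1.000 - (-3)·0.000) / (8) = 0.250
  x_3 = (11 - (2)·-1.000 - (4)·2.000) / (9) = 0.556
Iteration 2:
  x_1 = (-9 - (-2)·0.250 - (-3)·0.556) / (7) = -0.976
  x_2 = (4 - (-2)·-0.714 - (-3)·0.556) / (8) = 0.530
  x_3 = (11 - (2)·-0.714 - (4)·0.250) / (9) = 1.270
Iteration 3:
  x_1 = (-9 - (-2)·0.530 - (-3)·1.270) / (7) = -0.590
  x_2 = (4 - (-2)·-0.976 - (-3)·1.270) / (8) = 0.732
  x_3 = (11 - (2)·-0.976 - (4)·0.530) / (9) = 1.204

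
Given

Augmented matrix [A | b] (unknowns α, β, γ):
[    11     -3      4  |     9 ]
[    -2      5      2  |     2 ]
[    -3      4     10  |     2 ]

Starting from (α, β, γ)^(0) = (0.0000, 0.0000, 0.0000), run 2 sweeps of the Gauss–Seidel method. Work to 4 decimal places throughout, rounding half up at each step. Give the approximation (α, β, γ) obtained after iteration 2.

(0.9604, 0.7224, 0.1992)

Iteration 1:
  α = (9 - (-3)·0.0000 - (4)·0.0000) / (11) = 0.8182
  β = (2 - (-2)·0.8182 - (2)·0.0000) / (5) = 0.7273
  γ = (2 - (-3)·0.8182 - (4)·0.7273) / (10) = 0.1545
Iteration 2:
  α = (9 - (-3)·0.7273 - (4)·0.1545) / (11) = 0.9604
  β = (2 - (-2)·0.9604 - (2)·0.1545) / (5) = 0.7224
  γ = (2 - (-3)·0.9604 - (4)·0.7224) / (10) = 0.1992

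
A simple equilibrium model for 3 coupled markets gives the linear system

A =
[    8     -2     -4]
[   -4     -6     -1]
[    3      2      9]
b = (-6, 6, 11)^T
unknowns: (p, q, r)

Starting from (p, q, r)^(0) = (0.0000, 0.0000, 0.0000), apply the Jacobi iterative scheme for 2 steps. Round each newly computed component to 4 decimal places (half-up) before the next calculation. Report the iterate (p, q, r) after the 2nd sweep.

Iteration 1:
  p = (-6 - (-2)·0.0000 - (-4)·0.0000) / (8) = -0.7500
  q = (6 - (-4)·0.0000 - (-1)·0.0000) / (-6) = -1.0000
  r = (11 - (3)·0.0000 - (2)·0.0000) / (9) = 1.2222
Iteration 2:
  p = (-6 - (-2)·-1.0000 - (-4)·1.2222) / (8) = -0.3889
  q = (6 - (-4)·-0.7500 - (-1)·1.2222) / (-6) = -0.7037
  r = (11 - (3)·-0.7500 - (2)·-1.0000) / (9) = 1.6944

(-0.3889, -0.7037, 1.6944)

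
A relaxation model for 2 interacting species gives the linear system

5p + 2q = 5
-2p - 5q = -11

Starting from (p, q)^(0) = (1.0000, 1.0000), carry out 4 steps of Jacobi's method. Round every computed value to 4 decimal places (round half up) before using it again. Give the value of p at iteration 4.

Iteration 1:
  p = (5 - (2)·1.0000) / (5) = 0.6000
  q = (-11 - (-2)·1.0000) / (-5) = 1.8000
Iteration 2:
  p = (5 - (2)·1.8000) / (5) = 0.2800
  q = (-11 - (-2)·0.6000) / (-5) = 1.9600
Iteration 3:
  p = (5 - (2)·1.9600) / (5) = 0.2160
  q = (-11 - (-2)·0.2800) / (-5) = 2.0880
Iteration 4:
  p = (5 - (2)·2.0880) / (5) = 0.1648
  q = (-11 - (-2)·0.2160) / (-5) = 2.1136

0.1648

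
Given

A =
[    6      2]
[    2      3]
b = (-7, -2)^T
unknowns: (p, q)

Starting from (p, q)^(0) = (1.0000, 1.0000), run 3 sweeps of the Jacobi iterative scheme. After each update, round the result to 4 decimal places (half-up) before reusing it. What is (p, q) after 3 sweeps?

Iteration 1:
  p = (-7 - (2)·1.0000) / (6) = -1.5000
  q = (-2 - (2)·1.0000) / (3) = -1.3333
Iteration 2:
  p = (-7 - (2)·-1.3333) / (6) = -0.7222
  q = (-2 - (2)·-1.5000) / (3) = 0.3333
Iteration 3:
  p = (-7 - (2)·0.3333) / (6) = -1.2778
  q = (-2 - (2)·-0.7222) / (3) = -0.1852

(-1.2778, -0.1852)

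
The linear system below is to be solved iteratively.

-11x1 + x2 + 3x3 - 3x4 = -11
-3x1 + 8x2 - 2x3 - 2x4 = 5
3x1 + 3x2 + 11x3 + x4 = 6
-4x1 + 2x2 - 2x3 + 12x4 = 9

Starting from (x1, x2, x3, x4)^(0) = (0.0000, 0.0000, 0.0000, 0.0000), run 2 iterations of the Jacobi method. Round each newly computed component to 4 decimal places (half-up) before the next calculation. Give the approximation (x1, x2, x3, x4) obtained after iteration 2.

Iteration 1:
  x1 = (-11 - (1)·0.0000 - (3)·0.0000 - (-3)·0.0000) / (-11) = 1.0000
  x2 = (5 - (-3)·0.0000 - (-2)·0.0000 - (-2)·0.0000) / (8) = 0.6250
  x3 = (6 - (3)·0.0000 - (3)·0.0000 - (1)·0.0000) / (11) = 0.5455
  x4 = (9 - (-4)·0.0000 - (2)·0.0000 - (-2)·0.0000) / (12) = 0.7500
Iteration 2:
  x1 = (-11 - (1)·0.6250 - (3)·0.5455 - (-3)·0.7500) / (-11) = 1.0010
  x2 = (5 - (-3)·1.0000 - (-2)·0.5455 - (-2)·0.7500) / (8) = 1.3239
  x3 = (6 - (3)·1.0000 - (3)·0.6250 - (1)·0.7500) / (11) = 0.0341
  x4 = (9 - (-4)·1.0000 - (2)·0.6250 - (-2)·0.5455) / (12) = 1.0701

(1.0010, 1.3239, 0.0341, 1.0701)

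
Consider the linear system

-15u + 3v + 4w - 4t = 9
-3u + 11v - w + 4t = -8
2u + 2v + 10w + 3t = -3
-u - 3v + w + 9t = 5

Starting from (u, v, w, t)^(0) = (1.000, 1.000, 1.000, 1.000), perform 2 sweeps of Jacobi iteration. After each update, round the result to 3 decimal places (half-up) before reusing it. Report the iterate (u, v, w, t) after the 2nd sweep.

Iteration 1:
  u = (9 - (3)·1.000 - (4)·1.000 - (-4)·1.000) / (-15) = -0.400
  v = (-8 - (-3)·1.000 - (-1)·1.000 - (4)·1.000) / (11) = -0.727
  w = (-3 - (2)·1.000 - (2)·1.000 - (3)·1.000) / (10) = -1.000
  t = (5 - (-1)·1.000 - (-3)·1.000 - (1)·1.000) / (9) = 0.889
Iteration 2:
  u = (9 - (3)·-0.727 - (4)·-1.000 - (-4)·0.889) / (-15) = -1.249
  v = (-8 - (-3)·-0.400 - (-1)·-1.000 - (4)·0.889) / (11) = -1.251
  w = (-3 - (2)·-0.400 - (2)·-0.727 - (3)·0.889) / (10) = -0.341
  t = (5 - (-1)·-0.400 - (-3)·-0.727 - (1)·-1.000) / (9) = 0.380

(-1.249, -1.251, -0.341, 0.380)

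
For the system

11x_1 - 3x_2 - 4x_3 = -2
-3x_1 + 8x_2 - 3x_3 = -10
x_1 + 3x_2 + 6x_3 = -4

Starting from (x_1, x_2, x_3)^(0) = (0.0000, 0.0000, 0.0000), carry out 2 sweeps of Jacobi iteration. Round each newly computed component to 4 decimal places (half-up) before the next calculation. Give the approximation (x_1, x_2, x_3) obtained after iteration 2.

Iteration 1:
  x_1 = (-2 - (-3)·0.0000 - (-4)·0.0000) / (11) = -0.1818
  x_2 = (-10 - (-3)·0.0000 - (-3)·0.0000) / (8) = -1.2500
  x_3 = (-4 - (1)·0.0000 - (3)·0.0000) / (6) = -0.6667
Iteration 2:
  x_1 = (-2 - (-3)·-1.2500 - (-4)·-0.6667) / (11) = -0.7652
  x_2 = (-10 - (-3)·-0.1818 - (-3)·-0.6667) / (8) = -1.5682
  x_3 = (-4 - (1)·-0.1818 - (3)·-1.2500) / (6) = -0.0114

(-0.7652, -1.5682, -0.0114)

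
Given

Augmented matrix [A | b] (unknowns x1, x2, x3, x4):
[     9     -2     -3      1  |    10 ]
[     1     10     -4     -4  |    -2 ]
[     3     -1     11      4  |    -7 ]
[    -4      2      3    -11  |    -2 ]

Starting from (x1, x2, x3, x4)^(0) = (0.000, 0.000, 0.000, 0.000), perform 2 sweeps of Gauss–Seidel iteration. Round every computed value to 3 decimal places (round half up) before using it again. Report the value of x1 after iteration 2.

Iteration 1:
  x1 = (10 - (-2)·0.000 - (-3)·0.000 - (1)·0.000) / (9) = 1.111
  x2 = (-2 - (1)·1.111 - (-4)·0.000 - (-4)·0.000) / (10) = -0.311
  x3 = (-7 - (3)·1.111 - (-1)·-0.311 - (4)·0.000) / (11) = -0.968
  x4 = (-2 - (-4)·1.111 - (2)·-0.311 - (3)·-0.968) / (-11) = -0.543
Iteration 2:
  x1 = (10 - (-2)·-0.311 - (-3)·-0.968 - (1)·-0.543) / (9) = 0.780
  x2 = (-2 - (1)·0.780 - (-4)·-0.968 - (-4)·-0.543) / (10) = -0.882
  x3 = (-7 - (3)·0.780 - (-1)·-0.882 - (4)·-0.543) / (11) = -0.732
  x4 = (-2 - (-4)·0.780 - (2)·-0.882 - (3)·-0.732) / (-11) = -0.462

0.780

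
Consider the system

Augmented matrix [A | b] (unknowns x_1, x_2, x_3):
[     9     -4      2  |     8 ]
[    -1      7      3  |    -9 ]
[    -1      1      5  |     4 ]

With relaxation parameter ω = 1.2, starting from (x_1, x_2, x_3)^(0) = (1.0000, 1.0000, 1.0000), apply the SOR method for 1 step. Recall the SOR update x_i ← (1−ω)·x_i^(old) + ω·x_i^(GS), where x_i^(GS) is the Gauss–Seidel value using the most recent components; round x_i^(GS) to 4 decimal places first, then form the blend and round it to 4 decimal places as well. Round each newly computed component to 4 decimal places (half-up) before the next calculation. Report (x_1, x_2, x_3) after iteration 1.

Iteration 1:
  x_1: GS value = (8 - (-4)·1.0000 - (2)·1.0000) / (9) = 1.1111;  x_1 ← (1−ω)·1.0000 + ω·1.1111 = 1.1333
  x_2: GS value = (-9 - (-1)·1.1333 - (3)·1.0000) / (7) = -1.5524;  x_2 ← (1−ω)·1.0000 + ω·-1.5524 = -2.0629
  x_3: GS value = (4 - (-1)·1.1333 - (1)·-2.0629) / (5) = 1.4392;  x_3 ← (1−ω)·1.0000 + ω·1.4392 = 1.5270

(1.1333, -2.0629, 1.5270)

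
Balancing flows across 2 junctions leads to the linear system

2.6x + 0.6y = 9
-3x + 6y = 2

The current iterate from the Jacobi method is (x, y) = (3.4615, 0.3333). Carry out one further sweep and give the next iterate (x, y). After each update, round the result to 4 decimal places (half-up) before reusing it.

One sweep:
  x = (9 - (0.6)·0.3333) / (2.6) = 3.3846
  y = (2 - (-3)·3.4615) / (6) = 2.0641

(3.3846, 2.0641)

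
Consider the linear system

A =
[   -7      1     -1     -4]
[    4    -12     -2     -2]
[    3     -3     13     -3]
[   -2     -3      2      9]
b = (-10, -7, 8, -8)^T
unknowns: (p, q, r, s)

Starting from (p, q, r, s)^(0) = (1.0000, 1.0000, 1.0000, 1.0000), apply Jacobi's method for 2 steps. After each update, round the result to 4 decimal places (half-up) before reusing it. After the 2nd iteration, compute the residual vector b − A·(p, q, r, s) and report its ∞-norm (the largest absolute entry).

Iteration 1:
  p = (-10 - (1)·1.0000 - (-1)·1.0000 - (-4)·1.0000) / (-7) = 0.8571
  q = (-7 - (4)·1.0000 - (-2)·1.0000 - (-2)·1.0000) / (-12) = 0.5833
  r = (8 - (3)·1.0000 - (-3)·1.0000 - (-3)·1.0000) / (13) = 0.8462
  s = (-8 - (-2)·1.0000 - (-3)·1.0000 - (2)·1.0000) / (9) = -0.5556
Iteration 2:
  p = (-10 - (1)·0.5833 - (-1)·0.8462 - (-4)·-0.5556) / (-7) = 1.7085
  q = (-7 - (4)·0.8571 - (-2)·0.8462 - (-2)·-0.5556) / (-12) = 0.8206
  r = (8 - (3)·0.8571 - (-3)·0.5833 - (-3)·-0.5556) / (13) = 0.4240
  s = (-8 - (-2)·0.8571 - (-3)·0.5833 - (2)·0.8462) / (9) = -0.6920
Residual b − A·x = (-1.2051, -4.5228, -2.2517, 3.2588); ∞-norm = 4.5228

4.5228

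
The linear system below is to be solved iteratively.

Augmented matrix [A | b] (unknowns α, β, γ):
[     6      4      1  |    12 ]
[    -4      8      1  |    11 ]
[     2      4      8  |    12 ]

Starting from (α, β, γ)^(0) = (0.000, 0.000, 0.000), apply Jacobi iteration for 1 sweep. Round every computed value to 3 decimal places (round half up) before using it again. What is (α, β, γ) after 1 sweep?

Iteration 1:
  α = (12 - (4)·0.000 - (1)·0.000) / (6) = 2.000
  β = (11 - (-4)·0.000 - (1)·0.000) / (8) = 1.375
  γ = (12 - (2)·0.000 - (4)·0.000) / (8) = 1.500

(2.000, 1.375, 1.500)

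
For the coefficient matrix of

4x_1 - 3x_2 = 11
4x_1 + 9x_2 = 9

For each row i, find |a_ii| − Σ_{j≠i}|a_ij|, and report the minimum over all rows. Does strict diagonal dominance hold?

row 1: |4| − (3) = 1
row 2: |9| − (4) = 5
minimum over rows = 1 → strictly diagonally dominant (convergence guaranteed)

1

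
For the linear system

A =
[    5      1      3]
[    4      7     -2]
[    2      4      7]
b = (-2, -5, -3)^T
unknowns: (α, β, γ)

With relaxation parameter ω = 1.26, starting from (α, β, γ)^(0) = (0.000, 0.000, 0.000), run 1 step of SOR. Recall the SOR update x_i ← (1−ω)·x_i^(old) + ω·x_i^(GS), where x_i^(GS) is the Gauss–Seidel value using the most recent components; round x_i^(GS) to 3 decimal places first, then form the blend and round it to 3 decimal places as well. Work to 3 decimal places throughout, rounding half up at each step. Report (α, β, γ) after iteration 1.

Iteration 1:
  α: GS value = (-2 - (1)·0.000 - (3)·0.000) / (5) = -0.400;  α ← (1−ω)·0.000 + ω·-0.400 = -0.504
  β: GS value = (-5 - (4)·-0.504 - (-2)·0.000) / (7) = -0.426;  β ← (1−ω)·0.000 + ω·-0.426 = -0.537
  γ: GS value = (-3 - (2)·-0.504 - (4)·-0.537) / (7) = 0.022;  γ ← (1−ω)·0.000 + ω·0.022 = 0.028

(-0.504, -0.537, 0.028)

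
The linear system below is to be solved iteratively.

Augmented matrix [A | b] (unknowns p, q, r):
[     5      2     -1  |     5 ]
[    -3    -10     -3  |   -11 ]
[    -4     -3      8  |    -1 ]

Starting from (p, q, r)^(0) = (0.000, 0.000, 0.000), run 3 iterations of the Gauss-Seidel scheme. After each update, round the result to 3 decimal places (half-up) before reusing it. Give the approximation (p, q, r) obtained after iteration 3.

(0.844, 0.689, 0.555)

Iteration 1:
  p = (5 - (2)·0.000 - (-1)·0.000) / (5) = 1.000
  q = (-11 - (-3)·1.000 - (-3)·0.000) / (-10) = 0.800
  r = (-1 - (-4)·1.000 - (-3)·0.800) / (8) = 0.675
Iteration 2:
  p = (5 - (2)·0.800 - (-1)·0.675) / (5) = 0.815
  q = (-11 - (-3)·0.815 - (-3)·0.675) / (-10) = 0.653
  r = (-1 - (-4)·0.815 - (-3)·0.653) / (8) = 0.527
Iteration 3:
  p = (5 - (2)·0.653 - (-1)·0.527) / (5) = 0.844
  q = (-11 - (-3)·0.844 - (-3)·0.527) / (-10) = 0.689
  r = (-1 - (-4)·0.844 - (-3)·0.689) / (8) = 0.555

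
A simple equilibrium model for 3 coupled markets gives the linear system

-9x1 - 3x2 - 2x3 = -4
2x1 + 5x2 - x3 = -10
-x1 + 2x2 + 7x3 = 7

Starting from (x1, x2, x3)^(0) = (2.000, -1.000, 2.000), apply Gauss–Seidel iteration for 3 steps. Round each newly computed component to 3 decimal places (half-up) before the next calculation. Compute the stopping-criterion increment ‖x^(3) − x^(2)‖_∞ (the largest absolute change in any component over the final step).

Iteration 1:
  x1 = (-4 - (-3)·-1.000 - (-2)·2.000) / (-9) = 0.333
  x2 = (-10 - (2)·0.333 - (-1)·2.000) / (5) = -1.733
  x3 = (7 - (-1)·0.333 - (2)·-1.733) / (7) = 1.543
Iteration 2:
  x1 = (-4 - (-3)·-1.733 - (-2)·1.543) / (-9) = 0.679
  x2 = (-10 - (2)·0.679 - (-1)·1.543) / (5) = -1.963
  x3 = (7 - (-1)·0.679 - (2)·-1.963) / (7) = 1.658
Iteration 3:
  x1 = (-4 - (-3)·-1.963 - (-2)·1.658) / (-9) = 0.730
  x2 = (-10 - (2)·0.730 - (-1)·1.658) / (5) = -1.960
  x3 = (7 - (-1)·0.730 - (2)·-1.960) / (7) = 1.664
Change: (0.051, 0.003, 0.006) → max |·| = 0.051

0.051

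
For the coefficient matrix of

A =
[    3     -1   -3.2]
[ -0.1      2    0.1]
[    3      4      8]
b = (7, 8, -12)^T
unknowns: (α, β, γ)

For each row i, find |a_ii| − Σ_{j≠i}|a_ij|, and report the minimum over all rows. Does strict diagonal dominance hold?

-1.2

row 1: |3| − (1+3.2) = -1.2
row 2: |2| − (0.1+0.1) = 1.8
row 3: |8| − (3+4) = 1
minimum over rows = -1.2 → not strictly diagonally dominant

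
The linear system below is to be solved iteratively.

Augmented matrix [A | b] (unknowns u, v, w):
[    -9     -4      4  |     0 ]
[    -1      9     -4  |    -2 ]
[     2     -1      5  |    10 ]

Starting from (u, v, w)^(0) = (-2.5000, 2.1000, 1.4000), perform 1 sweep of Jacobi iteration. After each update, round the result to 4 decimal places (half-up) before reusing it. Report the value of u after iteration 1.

Iteration 1:
  u = (0 - (-4)·2.1000 - (4)·1.4000) / (-9) = -0.3111
  v = (-2 - (-1)·-2.5000 - (-4)·1.4000) / (9) = 0.1222
  w = (10 - (2)·-2.5000 - (-1)·2.1000) / (5) = 3.4200

-0.3111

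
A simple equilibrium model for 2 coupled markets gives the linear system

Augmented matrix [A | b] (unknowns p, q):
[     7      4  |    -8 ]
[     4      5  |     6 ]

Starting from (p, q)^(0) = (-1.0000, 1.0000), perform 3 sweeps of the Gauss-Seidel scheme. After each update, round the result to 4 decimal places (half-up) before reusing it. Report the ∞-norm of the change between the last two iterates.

Iteration 1:
  p = (-8 - (4)·1.0000) / (7) = -1.7143
  q = (6 - (4)·-1.7143) / (5) = 2.5714
Iteration 2:
  p = (-8 - (4)·2.5714) / (7) = -2.6122
  q = (6 - (4)·-2.6122) / (5) = 3.2898
Iteration 3:
  p = (-8 - (4)·3.2898) / (7) = -3.0227
  q = (6 - (4)·-3.0227) / (5) = 3.6182
Change: (-0.4105, 0.3284) → max |·| = 0.4105

0.4105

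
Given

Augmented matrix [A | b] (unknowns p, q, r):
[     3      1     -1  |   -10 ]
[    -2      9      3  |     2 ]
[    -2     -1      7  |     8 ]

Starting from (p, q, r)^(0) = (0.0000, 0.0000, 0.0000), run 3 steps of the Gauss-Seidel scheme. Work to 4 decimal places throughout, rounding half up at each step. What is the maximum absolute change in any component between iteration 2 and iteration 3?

Iteration 1:
  p = (-10 - (1)·0.0000 - (-1)·0.0000) / (3) = -3.3333
  q = (2 - (-2)·-3.3333 - (3)·0.0000) / (9) = -0.5185
  r = (8 - (-2)·-3.3333 - (-1)·-0.5185) / (7) = 0.1164
Iteration 2:
  p = (-10 - (1)·-0.5185 - (-1)·0.1164) / (3) = -3.1217
  q = (2 - (-2)·-3.1217 - (3)·0.1164) / (9) = -0.5103
  r = (8 - (-2)·-3.1217 - (-1)·-0.5103) / (7) = 0.1780
Iteration 3:
  p = (-10 - (1)·-0.5103 - (-1)·0.1780) / (3) = -3.1039
  q = (2 - (-2)·-3.1039 - (3)·0.1780) / (9) = -0.5269
  r = (8 - (-2)·-3.1039 - (-1)·-0.5269) / (7) = 0.1808
Change: (0.0178, -0.0166, 0.0028) → max |·| = 0.0178

0.0178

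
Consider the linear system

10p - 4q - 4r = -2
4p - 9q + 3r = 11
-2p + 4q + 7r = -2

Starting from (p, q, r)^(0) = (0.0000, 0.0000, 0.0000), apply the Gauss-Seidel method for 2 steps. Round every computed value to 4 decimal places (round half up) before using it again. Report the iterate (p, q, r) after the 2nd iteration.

(-0.5619, -1.3365, 0.3175)

Iteration 1:
  p = (-2 - (-4)·0.0000 - (-4)·0.0000) / (10) = -0.2000
  q = (11 - (4)·-0.2000 - (3)·0.0000) / (-9) = -1.3111
  r = (-2 - (-2)·-0.2000 - (4)·-1.3111) / (7) = 0.4063
Iteration 2:
  p = (-2 - (-4)·-1.3111 - (-4)·0.4063) / (10) = -0.5619
  q = (11 - (4)·-0.5619 - (3)·0.4063) / (-9) = -1.3365
  r = (-2 - (-2)·-0.5619 - (4)·-1.3365) / (7) = 0.3175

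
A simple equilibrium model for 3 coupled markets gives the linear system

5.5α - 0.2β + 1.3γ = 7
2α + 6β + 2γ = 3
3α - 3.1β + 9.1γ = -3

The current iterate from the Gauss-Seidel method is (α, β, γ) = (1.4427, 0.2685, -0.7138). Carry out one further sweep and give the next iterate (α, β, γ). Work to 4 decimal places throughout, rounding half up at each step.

One sweep:
  α = (7 - (-0.2)·0.2685 - (1.3)·-0.7138) / (5.5) = 1.4512
  β = (3 - (2)·1.4512 - (2)·-0.7138) / (6) = 0.2542
  γ = (-3 - (3)·1.4512 - (-3.1)·0.2542) / (9.1) = -0.7215

(1.4512, 0.2542, -0.7215)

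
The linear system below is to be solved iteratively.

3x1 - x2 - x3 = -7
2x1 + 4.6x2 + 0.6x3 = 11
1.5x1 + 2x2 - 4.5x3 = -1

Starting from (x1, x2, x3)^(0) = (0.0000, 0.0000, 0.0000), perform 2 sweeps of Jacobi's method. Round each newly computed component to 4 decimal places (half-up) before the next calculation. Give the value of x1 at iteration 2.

-1.4622

Iteration 1:
  x1 = (-7 - (-1)·0.0000 - (-1)·0.0000) / (3) = -2.3333
  x2 = (11 - (2)·0.0000 - (0.6)·0.0000) / (4.6) = 2.3913
  x3 = (-1 - (1.5)·0.0000 - (2)·0.0000) / (-4.5) = 0.2222
Iteration 2:
  x1 = (-7 - (-1)·2.3913 - (-1)·0.2222) / (3) = -1.4622
  x2 = (11 - (2)·-2.3333 - (0.6)·0.2222) / (4.6) = 3.3768
  x3 = (-1 - (1.5)·-2.3333 - (2)·2.3913) / (-4.5) = 0.5073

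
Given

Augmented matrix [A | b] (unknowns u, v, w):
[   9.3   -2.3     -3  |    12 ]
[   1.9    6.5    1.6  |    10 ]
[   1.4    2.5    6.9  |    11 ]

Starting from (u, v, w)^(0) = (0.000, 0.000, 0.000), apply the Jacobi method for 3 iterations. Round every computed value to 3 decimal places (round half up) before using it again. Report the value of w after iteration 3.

0.872

Iteration 1:
  u = (12 - (-2.3)·0.000 - (-3)·0.000) / (9.3) = 1.290
  v = (10 - (1.9)·0.000 - (1.6)·0.000) / (6.5) = 1.538
  w = (11 - (1.4)·0.000 - (2.5)·0.000) / (6.9) = 1.594
Iteration 2:
  u = (12 - (-2.3)·1.538 - (-3)·1.594) / (9.3) = 2.185
  v = (10 - (1.9)·1.290 - (1.6)·1.594) / (6.5) = 0.769
  w = (11 - (1.4)·1.290 - (2.5)·1.538) / (6.9) = 0.775
Iteration 3:
  u = (12 - (-2.3)·0.769 - (-3)·0.775) / (9.3) = 1.731
  v = (10 - (1.9)·2.185 - (1.6)·0.775) / (6.5) = 0.709
  w = (11 - (1.4)·2.185 - (2.5)·0.769) / (6.9) = 0.872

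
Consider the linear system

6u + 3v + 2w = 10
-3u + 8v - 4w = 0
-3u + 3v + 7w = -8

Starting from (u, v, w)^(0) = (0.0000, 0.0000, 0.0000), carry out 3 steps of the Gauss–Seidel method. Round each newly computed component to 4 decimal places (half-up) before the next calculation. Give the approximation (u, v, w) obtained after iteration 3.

(1.7329, 0.3655, -0.5568)

Iteration 1:
  u = (10 - (3)·0.0000 - (2)·0.0000) / (6) = 1.6667
  v = (0 - (-3)·1.6667 - (-4)·0.0000) / (8) = 0.6250
  w = (-8 - (-3)·1.6667 - (3)·0.6250) / (7) = -0.6964
Iteration 2:
  u = (10 - (3)·0.6250 - (2)·-0.6964) / (6) = 1.5863
  v = (0 - (-3)·1.5863 - (-4)·-0.6964) / (8) = 0.2467
  w = (-8 - (-3)·1.5863 - (3)·0.2467) / (7) = -0.5687
Iteration 3:
  u = (10 - (3)·0.2467 - (2)·-0.5687) / (6) = 1.7329
  v = (0 - (-3)·1.7329 - (-4)·-0.5687) / (8) = 0.3655
  w = (-8 - (-3)·1.7329 - (3)·0.3655) / (7) = -0.5568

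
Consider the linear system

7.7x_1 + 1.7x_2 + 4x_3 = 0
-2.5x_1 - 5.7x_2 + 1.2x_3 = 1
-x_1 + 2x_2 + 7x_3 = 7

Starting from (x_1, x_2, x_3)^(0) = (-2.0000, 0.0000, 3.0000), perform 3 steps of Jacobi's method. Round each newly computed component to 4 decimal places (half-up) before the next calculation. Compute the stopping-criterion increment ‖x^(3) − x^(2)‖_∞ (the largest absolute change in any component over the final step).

0.4585

Iteration 1:
  x_1 = (0 - (1.7)·0.0000 - (4)·3.0000) / (7.7) = -1.5584
  x_2 = (1 - (-2.5)·-2.0000 - (1.2)·3.0000) / (-5.7) = 1.3333
  x_3 = (7 - (-1)·-2.0000 - (2)·0.0000) / (7) = 0.7143
Iteration 2:
  x_1 = (0 - (1.7)·1.3333 - (4)·0.7143) / (7.7) = -0.6654
  x_2 = (1 - (-2.5)·-1.5584 - (1.2)·0.7143) / (-5.7) = 0.6584
  x_3 = (7 - (-1)·-1.5584 - (2)·1.3333) / (7) = 0.3964
Iteration 3:
  x_1 = (0 - (1.7)·0.6584 - (4)·0.3964) / (7.7) = -0.3513
  x_2 = (1 - (-2.5)·-0.6654 - (1.2)·0.3964) / (-5.7) = 0.1999
  x_3 = (7 - (-1)·-0.6654 - (2)·0.6584) / (7) = 0.7168
Change: (0.3141, -0.4585, 0.3204) → max |·| = 0.4585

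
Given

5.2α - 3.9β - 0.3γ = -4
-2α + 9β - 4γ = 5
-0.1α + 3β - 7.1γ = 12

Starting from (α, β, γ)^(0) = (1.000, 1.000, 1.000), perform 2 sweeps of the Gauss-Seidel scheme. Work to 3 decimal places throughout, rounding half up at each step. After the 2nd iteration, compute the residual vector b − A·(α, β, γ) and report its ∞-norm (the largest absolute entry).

4.164

Iteration 1:
  α = (-4 - (-3.9)·1.000 - (-0.3)·1.000) / (5.2) = 0.038
  β = (5 - (-2)·0.038 - (-4)·1.000) / (9) = 1.008
  γ = (12 - (-0.1)·0.038 - (3)·1.008) / (-7.1) = -1.265
Iteration 2:
  α = (-4 - (-3.9)·1.008 - (-0.3)·-1.265) / (5.2) = -0.086
  β = (5 - (-2)·-0.086 - (-4)·-1.265) / (9) = -0.026
  γ = (12 - (-0.1)·-0.086 - (3)·-0.026) / (-7.1) = -1.700
Residual b − A·x = (-4.164, -1.738, -0.001); ∞-norm = 4.164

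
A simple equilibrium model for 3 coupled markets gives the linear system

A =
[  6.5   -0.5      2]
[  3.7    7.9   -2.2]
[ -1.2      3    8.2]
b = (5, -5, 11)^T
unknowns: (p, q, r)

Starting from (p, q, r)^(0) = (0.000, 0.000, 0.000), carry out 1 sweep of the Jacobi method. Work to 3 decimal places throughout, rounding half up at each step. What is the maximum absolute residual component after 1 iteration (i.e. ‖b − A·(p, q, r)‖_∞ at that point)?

Iteration 1:
  p = (5 - (-0.5)·0.000 - (2)·0.000) / (6.5) = 0.769
  q = (-5 - (3.7)·0.000 - (-2.2)·0.000) / (7.9) = -0.633
  r = (11 - (-1.2)·0.000 - (3)·0.000) / (8.2) = 1.341
Residual b − A·x = (-2.997, 0.106, 2.826); ∞-norm = 2.997

2.997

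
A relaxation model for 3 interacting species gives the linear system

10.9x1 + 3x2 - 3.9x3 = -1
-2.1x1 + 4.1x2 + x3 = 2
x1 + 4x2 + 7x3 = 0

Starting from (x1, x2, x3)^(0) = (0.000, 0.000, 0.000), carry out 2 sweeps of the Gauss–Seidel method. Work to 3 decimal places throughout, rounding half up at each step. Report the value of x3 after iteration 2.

Iteration 1:
  x1 = (-1 - (3)·0.000 - (-3.9)·0.000) / (10.9) = -0.092
  x2 = (2 - (-2.1)·-0.092 - (1)·0.000) / (4.1) = 0.441
  x3 = (0 - (1)·-0.092 - (4)·0.441) / (7) = -0.239
Iteration 2:
  x1 = (-1 - (3)·0.441 - (-3.9)·-0.239) / (10.9) = -0.299
  x2 = (2 - (-2.1)·-0.299 - (1)·-0.239) / (4.1) = 0.393
  x3 = (0 - (1)·-0.299 - (4)·0.393) / (7) = -0.182

-0.182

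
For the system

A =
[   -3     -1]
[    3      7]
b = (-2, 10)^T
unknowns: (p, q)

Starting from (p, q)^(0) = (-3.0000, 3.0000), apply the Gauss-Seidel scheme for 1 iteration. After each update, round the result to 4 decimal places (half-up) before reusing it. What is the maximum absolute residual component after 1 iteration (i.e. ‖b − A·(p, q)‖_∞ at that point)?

1.4285

Iteration 1:
  p = (-2 - (-1)·3.0000) / (-3) = -0.3333
  q = (10 - (3)·-0.3333) / (7) = 1.5714
Residual b − A·x = (-1.4285, 0.0001); ∞-norm = 1.4285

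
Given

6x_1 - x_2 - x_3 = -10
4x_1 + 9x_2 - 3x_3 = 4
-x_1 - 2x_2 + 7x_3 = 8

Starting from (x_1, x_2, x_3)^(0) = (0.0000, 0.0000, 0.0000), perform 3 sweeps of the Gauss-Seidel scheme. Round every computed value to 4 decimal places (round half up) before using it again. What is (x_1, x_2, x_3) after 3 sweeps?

(-1.2020, 1.4347, 1.3811)

Iteration 1:
  x_1 = (-10 - (-1)·0.0000 - (-1)·0.0000) / (6) = -1.6667
  x_2 = (4 - (4)·-1.6667 - (-3)·0.0000) / (9) = 1.1852
  x_3 = (8 - (-1)·-1.6667 - (-2)·1.1852) / (7) = 1.2434
Iteration 2:
  x_1 = (-10 - (-1)·1.1852 - (-1)·1.2434) / (6) = -1.2619
  x_2 = (4 - (4)·-1.2619 - (-3)·1.2434) / (9) = 1.4198
  x_3 = (8 - (-1)·-1.2619 - (-2)·1.4198) / (7) = 1.3682
Iteration 3:
  x_1 = (-10 - (-1)·1.4198 - (-1)·1.3682) / (6) = -1.2020
  x_2 = (4 - (4)·-1.2020 - (-3)·1.3682) / (9) = 1.4347
  x_3 = (8 - (-1)·-1.2020 - (-2)·1.4347) / (7) = 1.3811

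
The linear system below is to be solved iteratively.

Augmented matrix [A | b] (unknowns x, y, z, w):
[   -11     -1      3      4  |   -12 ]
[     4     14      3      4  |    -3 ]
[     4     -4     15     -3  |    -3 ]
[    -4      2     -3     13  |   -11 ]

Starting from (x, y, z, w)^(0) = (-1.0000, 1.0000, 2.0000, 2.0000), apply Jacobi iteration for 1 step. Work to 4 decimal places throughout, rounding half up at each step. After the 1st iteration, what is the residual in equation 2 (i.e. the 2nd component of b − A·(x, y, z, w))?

2.0945

Iteration 1:
  x = (-12 - (-1)·1.0000 - (3)·2.0000 - (4)·2.0000) / (-11) = 2.2727
  y = (-3 - (4)·-1.0000 - (3)·2.0000 - (4)·2.0000) / (14) = -0.9286
  z = (-3 - (4)·-1.0000 - (-4)·1.0000 - (-3)·2.0000) / (15) = 0.7333
  w = (-11 - (-4)·-1.0000 - (2)·1.0000 - (-3)·2.0000) / (13) = -0.8462
Residual b − A·x = (13.2560, 2.0945, -29.3433, 13.1485)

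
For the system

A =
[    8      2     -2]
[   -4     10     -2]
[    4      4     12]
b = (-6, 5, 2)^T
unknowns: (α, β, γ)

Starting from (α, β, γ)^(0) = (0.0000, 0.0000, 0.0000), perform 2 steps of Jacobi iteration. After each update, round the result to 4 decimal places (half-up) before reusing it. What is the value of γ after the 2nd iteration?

Iteration 1:
  α = (-6 - (2)·0.0000 - (-2)·0.0000) / (8) = -0.7500
  β = (5 - (-4)·0.0000 - (-2)·0.0000) / (10) = 0.5000
  γ = (2 - (4)·0.0000 - (4)·0.0000) / (12) = 0.1667
Iteration 2:
  α = (-6 - (2)·0.5000 - (-2)·0.1667) / (8) = -0.8333
  β = (5 - (-4)·-0.7500 - (-2)·0.1667) / (10) = 0.2333
  γ = (2 - (4)·-0.7500 - (4)·0.5000) / (12) = 0.2500

0.2500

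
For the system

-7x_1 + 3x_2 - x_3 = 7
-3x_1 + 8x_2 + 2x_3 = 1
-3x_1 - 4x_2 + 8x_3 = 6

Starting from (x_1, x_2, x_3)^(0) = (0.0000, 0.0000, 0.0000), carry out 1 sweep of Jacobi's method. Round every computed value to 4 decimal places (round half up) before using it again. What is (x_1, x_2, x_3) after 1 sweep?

Iteration 1:
  x_1 = (7 - (3)·0.0000 - (-1)·0.0000) / (-7) = -1.0000
  x_2 = (1 - (-3)·0.0000 - (2)·0.0000) / (8) = 0.1250
  x_3 = (6 - (-3)·0.0000 - (-4)·0.0000) / (8) = 0.7500

(-1.0000, 0.1250, 0.7500)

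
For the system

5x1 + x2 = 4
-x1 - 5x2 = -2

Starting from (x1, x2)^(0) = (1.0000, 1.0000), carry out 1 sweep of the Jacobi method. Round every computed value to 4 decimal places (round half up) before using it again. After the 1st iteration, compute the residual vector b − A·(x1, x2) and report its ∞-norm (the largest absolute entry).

0.8000

Iteration 1:
  x1 = (4 - (1)·1.0000) / (5) = 0.6000
  x2 = (-2 - (-1)·1.0000) / (-5) = 0.2000
Residual b − A·x = (0.8000, -0.4000); ∞-norm = 0.8000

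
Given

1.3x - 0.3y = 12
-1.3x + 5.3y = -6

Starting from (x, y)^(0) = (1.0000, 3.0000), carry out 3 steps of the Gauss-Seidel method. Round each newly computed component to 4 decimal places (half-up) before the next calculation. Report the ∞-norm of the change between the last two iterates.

Iteration 1:
  x = (12 - (-0.3)·3.0000) / (1.3) = 9.9231
  y = (-6 - (-1.3)·9.9231) / (5.3) = 1.3019
Iteration 2:
  x = (12 - (-0.3)·1.3019) / (1.3) = 9.5312
  y = (-6 - (-1.3)·9.5312) / (5.3) = 1.2058
Iteration 3:
  x = (12 - (-0.3)·1.2058) / (1.3) = 9.5090
  y = (-6 - (-1.3)·9.5090) / (5.3) = 1.2003
Change: (-0.0222, -0.0055) → max |·| = 0.0222

0.0222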